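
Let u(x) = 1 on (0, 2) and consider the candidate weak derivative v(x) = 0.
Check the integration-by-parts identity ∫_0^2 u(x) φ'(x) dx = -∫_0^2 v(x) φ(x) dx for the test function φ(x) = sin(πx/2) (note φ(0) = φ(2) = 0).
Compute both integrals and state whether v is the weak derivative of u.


LHS = 0, RHS = 0. Yes, v = u' weakly.

u(x) = 1, classical derivative u'(x) = 0.
φ(x) = sin(πx/2), so φ'(x) = π*cos(π*x/2)/2.
Note φ(0) = φ(2) = 0, so the boundary term u·φ vanishes.
LHS = ∫_0^2 u(x) φ'(x) dx = ∫_0^2 (π*cos(π*x/2)/2) dx. Term by term:
  ∫_0^2 π*cos(π*x/2)/2 dx = 0.
So LHS = 0.
∫_0^2 v(x) φ(x) dx = ∫_0^2 (0) dx. Term by term:
  ∫_0^2 0 dx = 0.
So RHS = -∫_0^2 v(x) φ(x) dx = 0.
LHS = RHS, so the identity holds for this test φ.
Moreover u is smooth here and v(x) = u'(x) = 0 pointwise, so the identity holds for every test function. Hence v is the weak derivative of u.


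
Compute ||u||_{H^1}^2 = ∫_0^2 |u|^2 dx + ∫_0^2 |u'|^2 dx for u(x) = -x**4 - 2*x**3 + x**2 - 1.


||u||_{H^1}^2 = 333238/315

The H^1 norm (squared) on an interval (0, L) is
  ||u||_{H^1}^2 = ∫_0^L u(x)^2 dx + ∫_0^L u'(x)^2 dx.
Compute u'(x) = -4*x**3 - 6*x**2 + 2*x.
Then u(x)^2 = x**8 + 4*x**7 + 2*x**6 - 4*x**5 + 3*x**4 + 4*x**3 - 2*x**2 + 1 and u'(x)^2 = 16*x**6 + 48*x**5 + 20*x**4 - 24*x**3 + 4*x**2.
Integrate each monomial from 0 to 2 using ∫_0^2 c·x^n dx = c·2^(n+1)/(n+1):
  ∫_0^2 u(x)^2 dx = ∫_0^2 (x^8 + 4*x^7 + 2*x^6 - 4*x^5 + 3*x^4 + 4*x^3 - 2*x^2 + 1) dx. Term by term:
    ∫_0^2 x^8 dx = 512/9;  ∫_0^2 4*x^7 dx = 128;  ∫_0^2 2*x^6 dx = 256/7;
    ∫_0^2 -4*x^5 dx = -128/3;  ∫_0^2 3*x^4 dx = 96/5;  ∫_0^2 4*x^3 dx = 16;
    ∫_0^2 -2*x^2 dx = -16/3;  ∫_0^2 1 dx = 2.
  Sum: 512/9 + 128 + 256/7 − 128/3 + 96/5 + 16 − 16/3 + 2 = 66358/315.
  ∫_0^2 u'(x)^2 dx = ∫_0^2 (16*x^6 + 48*x^5 + 20*x^4 - 24*x^3 + 4*x^2) dx. Term by term:
    ∫_0^2 16*x^6 dx = 2048/7;  ∫_0^2 48*x^5 dx = 512;  ∫_0^2 20*x^4 dx = 128;
    ∫_0^2 -24*x^3 dx = -96;  ∫_0^2 4*x^2 dx = 32/3.
  Sum: 2048/7 + 512 + 128 − 96 + 32/3 = 17792/21.
Adding: ||u||_{H^1}^2 = 66358/315 + 17792/21 = 333238/315.


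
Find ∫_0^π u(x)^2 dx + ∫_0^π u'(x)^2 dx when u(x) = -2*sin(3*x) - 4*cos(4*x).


||u||_{H^1(0,π)}^2 = -1632/7 + 156*π

u'(x) = 16*sin(4*x) - 6*cos(3*x).
Expand u² and (u')² and integrate term by term on (0, π), using: for integers n ≥ 1, ∫_0^π sin²(nx) dx = ∫_0^π cos²(nx) dx = π/2; for n ≠ n', ∫_0^π sin(nx)sin(n'x) dx = ∫_0^π cos(nx)cos(n'x) dx = 0; and by product-to-sum, ∫_0^π sin(nx)cos(n'x) dx = ½∫_0^π [sin((n+n')x) + sin((n−n')x)] dx, which is 0 when n+n' is even and 2n/(n²−n'²) when n+n' is odd (it need not vanish on (0, π)).
  u² squared terms: (-4)²·∫cos(4x)² dx = 16·π/2 = 8*π;  (-2)²·∫sin(3x)² dx = 4·π/2 = 2*π.
  u² cross terms: 2·(-4)·(-2)·∫cos(4x)·sin(3x) dx = 16·(-6/7) = -96/7.
  So ∫_0^π u² dx = 8*π + 2*π − 96/7 = -96/7 + 10*π.
  (u')² squared terms: (-6)²·∫cos(3x)² dx = 36·π/2 = 18*π;  (16)²·∫sin(4x)² dx = 256·π/2 = 128*π.
  (u')² cross terms: 2·(-6)·(16)·∫cos(3x)·sin(4x) dx = -192·(8/7) = -1536/7.
  So ∫_0^π (u')² dx = 18*π + 128*π − 1536/7 = -1536/7 + 146*π.
||u||_{H^1}^2 = (-96/7 + 10*π) + (-1536/7 + 146*π) = -1632/7 + 156*π.


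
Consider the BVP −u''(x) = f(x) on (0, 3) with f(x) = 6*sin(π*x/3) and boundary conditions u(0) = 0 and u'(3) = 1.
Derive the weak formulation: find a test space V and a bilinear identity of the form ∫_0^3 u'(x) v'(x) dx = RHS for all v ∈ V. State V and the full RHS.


V = {v ∈ H^1(0, 3) : v(0) = 0} (test functions vanish at x = 0 where u is specified); weak form: ∫_0^3 u'v' dx = ∫_0^3 (6*sin(π*x/3)) v dx + v(3) for all v ∈ V.

Multiply both sides by a test function v and integrate from 0 to 3:
  ∫_0^3 −u''(x) v(x) dx = ∫_0^3 f(x) v(x) dx.
Integrate the LHS by parts once:
  ∫_0^3 −u'' v dx = −[u'(x) v(x)]_0^3 + ∫_0^3 u'(x) v'(x) dx.
Thus ∫_0^3 u'(x) v'(x) dx = ∫_0^3 f(x) v(x) dx + [u'(x) v(x)]_0^3.
Choose V so that boundary terms are either known or forced to vanish.
Mixed BC: u(0) = 0 (Dirichlet) and u'(3) = 1 (Neumann). Define V = {v ∈ H^1(0, 3) : v(0) = 0}. Then [u' v]_0^3 = u'(3)·v(3) − u'(0)·0 = v(3).
Weak formulation: find u (satisfying any essential BC) such that ∫_0^3 u'(x) v'(x) dx = ∫_0^3 f v dx + v(3) for all v ∈ V (Dirichlet at 0 absorbed into V; Neumann datum at x = 3 contributes the boundary term).
Substituting f(x) = 6*sin(π*x/3), the right-hand side is ∫_0^3 (6*sin(π*x/3)) v dx + v(3).


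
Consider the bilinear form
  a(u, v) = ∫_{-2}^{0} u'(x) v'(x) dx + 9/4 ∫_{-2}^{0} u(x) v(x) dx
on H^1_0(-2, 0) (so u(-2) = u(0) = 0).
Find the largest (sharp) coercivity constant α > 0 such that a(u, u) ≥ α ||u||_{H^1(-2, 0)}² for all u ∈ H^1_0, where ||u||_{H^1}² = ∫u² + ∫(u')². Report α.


α = 1

Coercivity of a(·,·) on H^1_0(-2, 0) means a(u, u) ≥ α ||u||_{H^1}² for every u ∈ H^1_0.
The interval has length L = 2, and Poincaré/coercivity depend only on L. Here a(u, u) = ∫(u')² + (9/4)·∫u².
Here c = 9/4 ≥ 1, so a(u,u) = ∫(u')² + c∫u² ≥ ∫(u')² + ∫u² = ||u||_{H^1}², i.e. α = 1 works. No larger α is possible: a(u,u) ≥ α||u||_{H^1}² means (1−α)∫(u')² ≥ (α−c)∫u², and for the modes u_n = sin(nπ(x−x₀)/L) (x₀ the left endpoint) one has ∫u_n²/∫(u_n')² = (L/(nπ))² → 0, so a(u_n,u_n)/||u_n||_{H^1}² → 1. Hence the optimal constant is α = 1.
Therefore α = 1.


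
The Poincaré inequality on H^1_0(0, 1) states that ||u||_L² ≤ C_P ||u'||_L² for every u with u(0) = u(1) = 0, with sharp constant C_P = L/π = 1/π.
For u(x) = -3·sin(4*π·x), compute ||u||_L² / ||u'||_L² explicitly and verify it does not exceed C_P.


||u||_L² / ||u'||_L² = 1/(4*π) < C_P = 1/π.

u(x) = -3·sin(4*π·x), so u'(x) = -12*π*cos(4*π*x).
Writing u(x) = A·sin(kπx/L) with A = -3 and k = 4, use ∫_0^L sin²(kπx/L) dx = L/2 and ∫_0^L cos²(kπx/L) dx = L/2.
u² = 9·sin²(4*π·x) and (u')² = 144*π^2·cos²(4*π·x), and each of sin², cos² integrates to L/2 = 1/2 over (0, 1).
∫_0^1 u² dx = 9/2, so ||u||_L² = 3*sqrt(2)/2.
∫_0^1 (u')² dx = 72*π^2, so ||u'||_L² = 6*sqrt(2)*π.
Ratio ||u||_L² / ||u'||_L² = 1/(4*π).
Sharp Poincaré constant on H^1_0(0, 1) is C_P = L/π = 1/π, achieved by sin(π·x).
This is the k = 4 harmonic; the ratio L/(kπ) is strictly less than C_P = L/π, consistent with the sharp inequality ||u||_L² ≤ C_P ||u'||_L².


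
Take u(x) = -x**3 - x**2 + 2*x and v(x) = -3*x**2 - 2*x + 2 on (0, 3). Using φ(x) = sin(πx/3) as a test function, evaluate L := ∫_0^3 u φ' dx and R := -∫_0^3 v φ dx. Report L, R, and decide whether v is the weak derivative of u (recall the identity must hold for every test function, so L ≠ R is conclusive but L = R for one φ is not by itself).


LHS = -324/π^3 + 87/π, RHS = -324/π^3 + 87/π. Yes, v = u' weakly.

u(x) = -x**3 - x**2 + 2*x, classical derivative u'(x) = -3*x**2 - 2*x + 2.
φ(x) = sin(πx/3), so φ'(x) = π*cos(π*x/3)/3.
Note φ(0) = φ(3) = 0, so the boundary term u·φ vanishes.
LHS = ∫_0^3 u(x) φ'(x) dx = ∫_0^3 (-π*x^3*cos(π*x/3)/3 - π*x^2*cos(π*x/3)/3 + 2*π*x*cos(π*x/3)/3) dx. Term by term:
  ∫_0^3 -π*x^2*cos(π*x/3)/3 dx = 18/π;  ∫_0^3 -π*x^3*cos(π*x/3)/3 dx = -324/π^3 + 81/π;  ∫_0^3 2*π*x*cos(π*x/3)/3 dx = -12/π.
Sum: 18/π + -324/π^3 + 81/π − 12/π = -324/π^3 + 87/π.
So LHS = -324/π^3 + 87/π.
∫_0^3 v(x) φ(x) dx = ∫_0^3 (-3*x^2*sin(π*x/3) - 2*x*sin(π*x/3) + 2*sin(π*x/3)) dx. Term by term:
  ∫_0^3 2*sin(π*x/3) dx = 12/π;  ∫_0^3 -3*x^2*sin(π*x/3) dx = -81/π + 324/π^3;  ∫_0^3 -2*x*sin(π*x/3) dx = -18/π.
Sum: 12/π + -81/π + 324/π^3 − 18/π = -87/π + 324/π^3.
So RHS = -∫_0^3 v(x) φ(x) dx = -324/π^3 + 87/π.
LHS = RHS, so the identity holds for this test φ.
Moreover u is smooth here and v(x) = u'(x) = -3*x**2 - 2*x + 2 pointwise, so the identity holds for every test function. Hence v is the weak derivative of u.


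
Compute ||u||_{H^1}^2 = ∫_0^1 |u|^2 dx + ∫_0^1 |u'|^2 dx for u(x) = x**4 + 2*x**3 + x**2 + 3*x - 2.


||u||_{H^1}^2 = 20513/315

The H^1 norm (squared) on an interval (0, L) is
  ||u||_{H^1}^2 = ∫_0^L u(x)^2 dx + ∫_0^L u'(x)^2 dx.
Compute u'(x) = 4*x**3 + 6*x**2 + 2*x + 3.
Then u(x)^2 = x**8 + 4*x**7 + 6*x**6 + 10*x**5 + 9*x**4 - 2*x**3 + 5*x**2 - 12*x + 4 and u'(x)^2 = 16*x**6 + 48*x**5 + 52*x**4 + 48*x**3 + 40*x**2 + 12*x + 9.
Integrate each monomial from 0 to 1 using ∫_0^1 c·x^n dx = c·1^(n+1)/(n+1):
  ∫_0^1 u(x)^2 dx = ∫_0^1 (x^8 + 4*x^7 + 6*x^6 + 10*x^5 + 9*x^4 - 2*x^3 + 5*x^2 - 12*x + 4) dx. Term by term:
    ∫_0^1 x^8 dx = 1/9;  ∫_0^1 4*x^7 dx = 1/2;  ∫_0^1 6*x^6 dx = 6/7;
    ∫_0^1 10*x^5 dx = 5/3;  ∫_0^1 9*x^4 dx = 9/5;  ∫_0^1 -2*x^3 dx = -1/2;
    ∫_0^1 5*x^2 dx = 5/3;  ∫_0^1 -12*x dx = -6;  ∫_0^1 4 dx = 4.
  Sum: 1/9 + 1/2 + 6/7 + 5/3 + 9/5 − 1/2 + 5/3 − 6 + 4 = 1292/315.
  ∫_0^1 u'(x)^2 dx = ∫_0^1 (16*x^6 + 48*x^5 + 52*x^4 + 48*x^3 + 40*x^2 + 12*x + 9) dx. Term by term:
    ∫_0^1 16*x^6 dx = 16/7;  ∫_0^1 48*x^5 dx = 8;  ∫_0^1 52*x^4 dx = 52/5;
    ∫_0^1 48*x^3 dx = 12;  ∫_0^1 40*x^2 dx = 40/3;  ∫_0^1 12*x dx = 6;
    ∫_0^1 9 dx = 9.
  Sum: 16/7 + 8 + 52/5 + 12 + 40/3 + 6 + 9 = 6407/105.
Adding: ||u||_{H^1}^2 = 1292/315 + 6407/105 = 20513/315.


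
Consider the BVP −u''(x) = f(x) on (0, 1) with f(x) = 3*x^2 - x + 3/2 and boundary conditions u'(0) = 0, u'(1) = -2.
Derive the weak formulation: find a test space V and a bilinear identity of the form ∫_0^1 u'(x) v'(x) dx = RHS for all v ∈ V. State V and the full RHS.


V = H^1(0, 1) (v unrestricted at boundary; u is determined up to an additive constant); weak form: ∫_0^1 u'v' dx = ∫_0^1 (3*x^2 - x + 3/2) v dx − 2·v(1) for all v ∈ V.

Multiply both sides by a test function v and integrate from 0 to 1:
  ∫_0^1 −u''(x) v(x) dx = ∫_0^1 f(x) v(x) dx.
Integrate the LHS by parts once:
  ∫_0^1 −u'' v dx = −[u'(x) v(x)]_0^1 + ∫_0^1 u'(x) v'(x) dx.
Thus ∫_0^1 u'(x) v'(x) dx = ∫_0^1 f(x) v(x) dx + [u'(x) v(x)]_0^1.
Choose V so that boundary terms are either known or forced to vanish.
u has inhomogeneous Neumann u'(0) = 0, u'(1) = -2. [u' v]_0^1 = (-2)·v(1) − (0)·v(0) = − 2·v(1). Take V = H^1(0, 1); boundary term becomes part of RHS.
Weak formulation: find u (satisfying any essential BC) such that ∫_0^1 u'(x) v'(x) dx = ∫_0^1 f v dx − 2·v(1) for all v ∈ V (Neumann data are natural BCs: they enter the RHS as boundary terms).
Substituting f(x) = 3*x^2 - x + 3/2, the right-hand side is ∫_0^1 (3*x^2 - x + 3/2) v dx − 2·v(1).
Compatibility check (pure Neumann): taking v ≡ 1 ∈ V gives 0 = ∫_0^1 f dx + (-2) − (0), i.e. ∫_0^1 f dx must equal u'(0) − u'(1) = 2. Indeed ∫_0^1 (3*x^2 - x + 3/2) dx = 2, so the data are compatible. The solution is then unique only up to an additive constant (fix it e.g. by requiring ∫_0^1 u dx = 0).


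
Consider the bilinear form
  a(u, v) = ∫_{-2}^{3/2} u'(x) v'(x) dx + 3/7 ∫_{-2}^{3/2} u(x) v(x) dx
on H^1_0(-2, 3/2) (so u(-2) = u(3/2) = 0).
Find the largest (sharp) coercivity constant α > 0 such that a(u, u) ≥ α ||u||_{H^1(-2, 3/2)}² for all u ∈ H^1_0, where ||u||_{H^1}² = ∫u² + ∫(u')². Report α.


α = (21 + 4*π^2)/(4*π^2 + 49)

Coercivity of a(·,·) on H^1_0(-2, 3/2) means a(u, u) ≥ α ||u||_{H^1}² for every u ∈ H^1_0.
The interval has length L = 7/2, and Poincaré/coercivity depend only on L. Here a(u, u) = ∫(u')² + (3/7)·∫u².
Here 0 < c = 3/7 < 1. The condition a(u,u) ≥ α||u||_{H^1}² reads (1−α)∫(u')² ≥ (α−c)∫u². Any admissible α is ≤ 1 (rapidly oscillating u have ∫u²/∫(u')² → 0), and α = 1 would force 0 ≥ (1−c)∫u², impossible since c < 1; so 1−α > 0. By the sharp Poincaré inequality on H^1_0 of an interval of length L, ∫(u')² ≥ (π/L)²∫u² with equality for the first sine mode sin(π(x−x₀)/L) (x₀ the left endpoint), so the inequality holds for all u iff (1−α)(π/L)² ≥ α − c, i.e. α ≤ ((π/L)² + c)/((π/L)² + 1) = (1 + c(L/π)²)/(1 + (L/π)²). With (π/L)² = 4*π^2/49 and c = 3/7, the largest admissible constant is α = ((π/L)² + c)/((π/L)² + 1).
Simplifying, α = (21 + 4*π^2)/(4*π^2 + 49).


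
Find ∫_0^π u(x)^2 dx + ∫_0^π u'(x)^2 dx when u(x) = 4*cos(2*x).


||u||_{H^1(0,π)}^2 = 40*π

u'(x) = -8*sin(2*x).
Expand u² and (u')² and integrate term by term on (0, π), using: for integers n ≥ 1, ∫_0^π sin²(nx) dx = ∫_0^π cos²(nx) dx = π/2; for n ≠ n', ∫_0^π sin(nx)sin(n'x) dx = ∫_0^π cos(nx)cos(n'x) dx = 0; and by product-to-sum, ∫_0^π sin(nx)cos(n'x) dx = ½∫_0^π [sin((n+n')x) + sin((n−n')x)] dx, which is 0 when n+n' is even and 2n/(n²−n'²) when n+n' is odd (it need not vanish on (0, π)).
  u² squared terms: (4)²·∫cos(2x)² dx = 16·π/2 = 8*π.
  So ∫_0^π u² dx = 8*π.
  (u')² squared terms: (-8)²·∫sin(2x)² dx = 64·π/2 = 32*π.
  So ∫_0^π (u')² dx = 32*π.
||u||_{H^1}^2 = (8*π) + (32*π) = 40*π.


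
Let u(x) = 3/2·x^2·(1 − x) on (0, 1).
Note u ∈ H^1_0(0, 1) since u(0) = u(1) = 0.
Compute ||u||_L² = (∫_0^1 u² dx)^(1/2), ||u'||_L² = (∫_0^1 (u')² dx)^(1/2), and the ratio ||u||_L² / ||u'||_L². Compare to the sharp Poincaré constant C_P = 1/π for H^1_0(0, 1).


||u||_L² / ||u'||_L² = sqrt(14)/14 < C_P = 1/π.

u(x) = 3/2·x^2·(1 − x), so u'(x) = 3*x*(2 - 3*x)/2.
u(x) = 3/2·x^2·(1 − x) vanishes at x = 0 and x = 1, so u ∈ H^1_0(0, 1). Differentiate via the product rule and integrate the resulting polynomials term by term.
  ∫_0^1 u² dx = ∫_0^1 (9*x^6/4 - 9*x^5/2 + 9*x^4/4) dx. Term by term:
    ∫_0^1 9*x^6/4 dx = 9/28;  ∫_0^1 -9*x^5/2 dx = -3/4;  ∫_0^1 9*x^4/4 dx = 9/20.
  Sum: 9/28 − 3/4 + 9/20 = 3/140.
  ∫_0^1 (u')² dx = ∫_0^1 (81*x^4/4 - 27*x^3 + 9*x^2) dx. Term by term:
    ∫_0^1 81*x^4/4 dx = 81/20;  ∫_0^1 -27*x^3 dx = -27/4;  ∫_0^1 9*x^2 dx = 3.
  Sum: 81/20 − 27/4 + 3 = 3/10.
∫_0^1 u² dx = 3/140, so ||u||_L² = sqrt(105)/70.
∫_0^1 (u')² dx = 3/10, so ||u'||_L² = sqrt(30)/10.
Ratio ||u||_L² / ||u'||_L² = sqrt(14)/14.
Sharp Poincaré constant on H^1_0(0, 1) is C_P = L/π = 1/π, achieved by sin(π·x).
A polynomial bump cannot attain the sharp Poincaré constant (only the first sine eigenfunction does), so the ratio is strictly less than C_P, consistent with ||u||_L² ≤ C_P ||u'||_L².


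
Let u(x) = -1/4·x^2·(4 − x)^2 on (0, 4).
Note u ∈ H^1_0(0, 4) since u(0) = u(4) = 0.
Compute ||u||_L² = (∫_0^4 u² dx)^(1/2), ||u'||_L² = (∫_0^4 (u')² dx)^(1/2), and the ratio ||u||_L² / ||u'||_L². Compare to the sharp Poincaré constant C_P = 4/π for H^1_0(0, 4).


||u||_L² / ||u'||_L² = 2*sqrt(3)/3 < C_P = 4/π.

u(x) = -1/4·x^2·(4 − x)^2, so u'(x) = x*(-x^2 + 6*x - 8).
u(x) = -1/4·x^2·(4 − x)^2 vanishes at x = 0 and x = 4, so u ∈ H^1_0(0, 4). Differentiate via the product rule and integrate the resulting polynomials term by term.
  ∫_0^4 u² dx = ∫_0^4 (x^8/16 - x^7 + 6*x^6 - 16*x^5 + 16*x^4) dx. Term by term:
    ∫_0^4 x^8/16 dx = 16384/9;  ∫_0^4 -x^7 dx = -8192;  ∫_0^4 6*x^6 dx = 98304/7;
    ∫_0^4 -16*x^5 dx = -32768/3;  ∫_0^4 16*x^4 dx = 16384/5.
  Sum: 16384/9 − 8192 + 98304/7 − 32768/3 + 16384/5 = 8192/315.
  ∫_0^4 (u')² dx = ∫_0^4 (x^6 - 12*x^5 + 52*x^4 - 96*x^3 + 64*x^2) dx. Term by term:
    ∫_0^4 x^6 dx = 16384/7;  ∫_0^4 -12*x^5 dx = -8192;  ∫_0^4 52*x^4 dx = 53248/5;
    ∫_0^4 -96*x^3 dx = -6144;  ∫_0^4 64*x^2 dx = 4096/3.
  Sum: 16384/7 − 8192 + 53248/5 − 6144 + 4096/3 = 2048/105.
∫_0^4 u² dx = 8192/315, so ||u||_L² = 64*sqrt(70)/105.
∫_0^4 (u')² dx = 2048/105, so ||u'||_L² = 32*sqrt(210)/105.
Ratio ||u||_L² / ||u'||_L² = 2*sqrt(3)/3.
Sharp Poincaré constant on H^1_0(0, 4) is C_P = L/π = 4/π, achieved by sin(π/4·x).
A polynomial bump cannot attain the sharp Poincaré constant (only the first sine eigenfunction does), so the ratio is strictly less than C_P, consistent with ||u||_L² ≤ C_P ||u'||_L².


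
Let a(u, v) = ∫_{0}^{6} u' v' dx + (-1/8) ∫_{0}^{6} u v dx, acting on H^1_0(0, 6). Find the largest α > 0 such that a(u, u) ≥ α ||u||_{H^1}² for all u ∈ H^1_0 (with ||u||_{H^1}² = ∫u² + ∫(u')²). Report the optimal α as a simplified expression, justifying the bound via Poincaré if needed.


α = (-9/2 + π^2)/(π^2 + 36)

Coercivity of a(·,·) on H^1_0(0, 6) means a(u, u) ≥ α ||u||_{H^1}² for every u ∈ H^1_0.
The interval has length L = 6, and Poincaré/coercivity depend only on L. Here a(u, u) = ∫(u')² + (-1/8)·∫u².
Here c = -1/8 < 0 with |c| < (π/L)² = π^2/36, so coercivity still holds. The condition a(u,u) ≥ α||u||_{H^1}² reads (1−α)∫(u')² ≥ (α−c)∫u². Any admissible α is ≤ 1 (rapidly oscillating u have ∫u²/∫(u')² → 0), and α = 1 would force 0 ≥ (1−c)∫u², impossible since c < 1; so 1−α > 0. By the sharp Poincaré inequality on H^1_0 of an interval of length L, ∫(u')² ≥ (π/L)²∫u² with equality for the first sine mode sin(π(x−x₀)/L) (x₀ the left endpoint), so the inequality holds for all u iff (1−α)(π/L)² ≥ α − c, i.e. α ≤ ((π/L)² + c)/((π/L)² + 1) = (1 + c(L/π)²)/(1 + (L/π)²). (Direct route, valid since c ≤ 0: Poincaré gives c∫u² ≥ c(L/π)²∫(u')², so a(u,u) ≥ (1 + c(L/π)²)∫(u')², while ||u||_{H^1}² ≤ (1 + (L/π)²)∫(u')²; dividing yields the same α.) With (π/L)² = π^2/36 and c = -1/8, the largest admissible constant is α = ((π/L)² + c)/((π/L)² + 1).
Simplifying, α = (-9/2 + π^2)/(π^2 + 36).


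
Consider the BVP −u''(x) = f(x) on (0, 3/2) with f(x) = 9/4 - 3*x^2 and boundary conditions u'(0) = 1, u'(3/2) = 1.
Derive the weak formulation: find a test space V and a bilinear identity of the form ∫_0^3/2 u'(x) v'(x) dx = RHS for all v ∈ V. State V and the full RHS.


V = H^1(0, 3/2) (v unrestricted at boundary; u is determined up to an additive constant); weak form: ∫_0^3/2 u'v' dx = ∫_0^3/2 (9/4 - 3*x^2) v dx + v(3/2) − v(0) for all v ∈ V.

Multiply both sides by a test function v and integrate from 0 to 3/2:
  ∫_0^3/2 −u''(x) v(x) dx = ∫_0^3/2 f(x) v(x) dx.
Integrate the LHS by parts once:
  ∫_0^3/2 −u'' v dx = −[u'(x) v(x)]_0^3/2 + ∫_0^3/2 u'(x) v'(x) dx.
Thus ∫_0^3/2 u'(x) v'(x) dx = ∫_0^3/2 f(x) v(x) dx + [u'(x) v(x)]_0^3/2.
Choose V so that boundary terms are either known or forced to vanish.
u has inhomogeneous Neumann u'(0) = 1, u'(3/2) = 1. [u' v]_0^3/2 = (1)·v(3/2) − (1)·v(0) = v(3/2) − v(0). Take V = H^1(0, 3/2); boundary term becomes part of RHS.
Weak formulation: find u (satisfying any essential BC) such that ∫_0^3/2 u'(x) v'(x) dx = ∫_0^3/2 f v dx + v(3/2) − v(0) for all v ∈ V (Neumann data are natural BCs: they enter the RHS as boundary terms).
Substituting f(x) = 9/4 - 3*x^2, the right-hand side is ∫_0^3/2 (9/4 - 3*x^2) v dx + v(3/2) − v(0).
Compatibility check (pure Neumann): taking v ≡ 1 ∈ V gives 0 = ∫_0^3/2 f dx + (1) − (1), i.e. ∫_0^3/2 f dx must equal u'(0) − u'(3/2) = 0. Indeed ∫_0^3/2 (9/4 - 3*x^2) dx = 0, so the data are compatible. The solution is then unique only up to an additive constant (fix it e.g. by requiring ∫_0^3/2 u dx = 0).


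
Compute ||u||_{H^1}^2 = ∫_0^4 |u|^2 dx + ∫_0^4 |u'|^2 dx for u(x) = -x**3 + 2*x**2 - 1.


||u||_{H^1}^2 = 118052/105

The H^1 norm (squared) on an interval (0, L) is
  ||u||_{H^1}^2 = ∫_0^L u(x)^2 dx + ∫_0^L u'(x)^2 dx.
Compute u'(x) = -3*x**2 + 4*x.
Then u(x)^2 = x**6 - 4*x**5 + 4*x**4 + 2*x**3 - 4*x**2 + 1 and u'(x)^2 = 9*x**4 - 24*x**3 + 16*x**2.
Integrate each monomial from 0 to 4 using ∫_0^4 c·x^n dx = c·4^(n+1)/(n+1):
  ∫_0^4 u(x)^2 dx = ∫_0^4 (x^6 - 4*x^5 + 4*x^4 + 2*x^3 - 4*x^2 + 1) dx. Term by term:
    ∫_0^4 x^6 dx = 16384/7;  ∫_0^4 -4*x^5 dx = -8192/3;  ∫_0^4 4*x^4 dx = 4096/5;
    ∫_0^4 2*x^3 dx = 128;  ∫_0^4 -4*x^2 dx = -256/3;  ∫_0^4 1 dx = 4.
  Sum: 16384/7 − 8192/3 + 4096/5 + 128 − 256/3 + 4 = 16652/35.
  ∫_0^4 u'(x)^2 dx = ∫_0^4 (9*x^4 - 24*x^3 + 16*x^2) dx. Term by term:
    ∫_0^4 9*x^4 dx = 9216/5;  ∫_0^4 -24*x^3 dx = -1536;  ∫_0^4 16*x^2 dx = 1024/3.
  Sum: 9216/5 − 1536 + 1024/3 = 9728/15.
Adding: ||u||_{H^1}^2 = 16652/35 + 9728/15 = 118052/105.


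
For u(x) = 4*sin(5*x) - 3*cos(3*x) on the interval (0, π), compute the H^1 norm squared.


||u||_{H^1(0,π)}^2 = 253*π

u'(x) = 9*sin(3*x) + 20*cos(5*x).
Expand u² and (u')² and integrate term by term on (0, π), using: for integers n ≥ 1, ∫_0^π sin²(nx) dx = ∫_0^π cos²(nx) dx = π/2; for n ≠ n', ∫_0^π sin(nx)sin(n'x) dx = ∫_0^π cos(nx)cos(n'x) dx = 0; and by product-to-sum, ∫_0^π sin(nx)cos(n'x) dx = ½∫_0^π [sin((n+n')x) + sin((n−n')x)] dx, which is 0 when n+n' is even and 2n/(n²−n'²) when n+n' is odd (it need not vanish on (0, π)).
  u² squared terms: (-3)²·∫cos(3x)² dx = 9·π/2 = 9*π/2;  (4)²·∫sin(5x)² dx = 16·π/2 = 8*π.
  u² cross terms: 2·(-3)·(4)·∫cos(3x)·sin(5x) dx = -24·(0) = 0.
  So ∫_0^π u² dx = 9*π/2 + 8*π + 0 = 25*π/2.
  (u')² squared terms: (9)²·∫sin(3x)² dx = 81·π/2 = 81*π/2;  (20)²·∫cos(5x)² dx = 400·π/2 = 200*π.
  (u')² cross terms: 2·(9)·(20)·∫sin(3x)·cos(5x) dx = 360·(0) = 0.
  So ∫_0^π (u')² dx = 81*π/2 + 200*π + 0 = 481*π/2.
||u||_{H^1}^2 = (25*π/2) + (481*π/2) = 253*π.


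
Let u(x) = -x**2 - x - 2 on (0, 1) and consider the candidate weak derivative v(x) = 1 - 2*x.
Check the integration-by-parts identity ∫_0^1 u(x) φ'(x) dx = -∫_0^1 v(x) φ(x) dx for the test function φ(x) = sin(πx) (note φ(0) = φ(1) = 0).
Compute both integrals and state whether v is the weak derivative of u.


LHS = 4/π, RHS = 0. No, v is not the weak derivative of u.

u(x) = -x**2 - x - 2, classical derivative u'(x) = -2*x - 1.
φ(x) = sin(πx), so φ'(x) = π*cos(π*x).
Note φ(0) = φ(1) = 0, so the boundary term u·φ vanishes.
LHS = ∫_0^1 u(x) φ'(x) dx = ∫_0^1 (-π*x^2*cos(π*x) - π*x*cos(π*x) - 2*π*cos(π*x)) dx. Term by term:
  ∫_0^1 -2*π*cos(π*x) dx = 0;  ∫_0^1 -π*x*cos(π*x) dx = 2/π;  ∫_0^1 -π*x^2*cos(π*x) dx = 2/π.
Sum: 0 + 2/π + 2/π = 4/π.
So LHS = 4/π.
∫_0^1 v(x) φ(x) dx = ∫_0^1 (-2*x*sin(π*x) + sin(π*x)) dx. Term by term:
  ∫_0^1 -2*x*sin(π*x) dx = -2/π;  ∫_0^1 sin(π*x) dx = 2/π.
Sum: -2/π + 2/π = 0.
So RHS = -∫_0^1 v(x) φ(x) dx = 0.
LHS − RHS = 4/π ≠ 0, so the identity fails.
(For a valid weak derivative the identity must hold for EVERY test function, in particular this one. The failure shows v is NOT the weak derivative of u.)
Correct weak derivative would be u'(x) = -2*x - 1.


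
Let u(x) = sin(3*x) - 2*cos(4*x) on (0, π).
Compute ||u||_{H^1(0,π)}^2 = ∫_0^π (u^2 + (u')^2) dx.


||u||_{H^1(0,π)}^2 = 408/7 + 39*π

u'(x) = 8*sin(4*x) + 3*cos(3*x).
Expand u² and (u')² and integrate term by term on (0, π), using: for integers n ≥ 1, ∫_0^π sin²(nx) dx = ∫_0^π cos²(nx) dx = π/2; for n ≠ n', ∫_0^π sin(nx)sin(n'x) dx = ∫_0^π cos(nx)cos(n'x) dx = 0; and by product-to-sum, ∫_0^π sin(nx)cos(n'x) dx = ½∫_0^π [sin((n+n')x) + sin((n−n')x)] dx, which is 0 when n+n' is even and 2n/(n²−n'²) when n+n' is odd (it need not vanish on (0, π)).
  u² squared terms: (-2)²·∫cos(4x)² dx = 4·π/2 = 2*π;  (1)²·∫sin(3x)² dx = 1·π/2 = π/2.
  u² cross terms: 2·(-2)·(1)·∫cos(4x)·sin(3x) dx = -4·(-6/7) = 24/7.
  So ∫_0^π u² dx = 2*π + π/2 + 24/7 = 24/7 + 5*π/2.
  (u')² squared terms: (3)²·∫cos(3x)² dx = 9·π/2 = 9*π/2;  (8)²·∫sin(4x)² dx = 64·π/2 = 32*π.
  (u')² cross terms: 2·(3)·(8)·∫cos(3x)·sin(4x) dx = 48·(8/7) = 384/7.
  So ∫_0^π (u')² dx = 9*π/2 + 32*π + 384/7 = 384/7 + 73*π/2.
||u||_{H^1}^2 = (24/7 + 5*π/2) + (384/7 + 73*π/2) = 408/7 + 39*π.


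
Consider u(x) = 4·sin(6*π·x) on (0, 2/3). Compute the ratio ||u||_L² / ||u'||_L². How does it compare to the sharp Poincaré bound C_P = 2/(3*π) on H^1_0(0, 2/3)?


||u||_L² / ||u'||_L² = 1/(6*π) < C_P = 2/(3*π).

u(x) = 4·sin(6*π·x), so u'(x) = 24*π*cos(6*π*x).
Writing u(x) = A·sin(kπx/L) with A = 4 and k = 4, use ∫_0^L sin²(kπx/L) dx = L/2 and ∫_0^L cos²(kπx/L) dx = L/2.
u² = 16·sin²(6*π·x) and (u')² = 576*π^2·cos²(6*π·x), and each of sin², cos² integrates to L/2 = 1/3 over (0, 2/3).
∫_0^2/3 u² dx = 16/3, so ||u||_L² = 4*sqrt(3)/3.
∫_0^2/3 (u')² dx = 192*π^2, so ||u'||_L² = 8*sqrt(3)*π.
Ratio ||u||_L² / ||u'||_L² = 1/(6*π).
Sharp Poincaré constant on H^1_0(0, 2/3) is C_P = L/π = 2/(3*π), achieved by sin(3*π/2·x).
This is the k = 4 harmonic; the ratio L/(kπ) is strictly less than C_P = L/π, consistent with the sharp inequality ||u||_L² ≤ C_P ||u'||_L².


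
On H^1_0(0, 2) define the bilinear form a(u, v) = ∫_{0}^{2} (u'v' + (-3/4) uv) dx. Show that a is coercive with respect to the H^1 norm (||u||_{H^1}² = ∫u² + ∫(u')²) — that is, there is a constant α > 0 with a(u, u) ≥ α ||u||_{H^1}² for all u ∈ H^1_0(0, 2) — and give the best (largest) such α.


α = (-3 + π^2)/(4 + π^2)

Coercivity of a(·,·) on H^1_0(0, 2) means a(u, u) ≥ α ||u||_{H^1}² for every u ∈ H^1_0.
The interval has length L = 2, and Poincaré/coercivity depend only on L. Here a(u, u) = ∫(u')² + (-3/4)·∫u².
Here c = -3/4 < 0 with |c| < (π/L)² = π^2/4, so coercivity still holds. The condition a(u,u) ≥ α||u||_{H^1}² reads (1−α)∫(u')² ≥ (α−c)∫u². Any admissible α is ≤ 1 (rapidly oscillating u have ∫u²/∫(u')² → 0), and α = 1 would force 0 ≥ (1−c)∫u², impossible since c < 1; so 1−α > 0. By the sharp Poincaré inequality on H^1_0 of an interval of length L, ∫(u')² ≥ (π/L)²∫u² with equality for the first sine mode sin(π(x−x₀)/L) (x₀ the left endpoint), so the inequality holds for all u iff (1−α)(π/L)² ≥ α − c, i.e. α ≤ ((π/L)² + c)/((π/L)² + 1) = (1 + c(L/π)²)/(1 + (L/π)²). (Direct route, valid since c ≤ 0: Poincaré gives c∫u² ≥ c(L/π)²∫(u')², so a(u,u) ≥ (1 + c(L/π)²)∫(u')², while ||u||_{H^1}² ≤ (1 + (L/π)²)∫(u')²; dividing yields the same α.) With (π/L)² = π^2/4 and c = -3/4, the largest admissible constant is α = ((π/L)² + c)/((π/L)² + 1).
Simplifying, α = (-3 + π^2)/(4 + π^2).


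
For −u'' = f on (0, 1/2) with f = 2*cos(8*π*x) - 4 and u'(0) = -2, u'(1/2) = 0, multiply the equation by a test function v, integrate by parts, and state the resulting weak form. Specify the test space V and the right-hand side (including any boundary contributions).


V = H^1(0, 1/2) (v unrestricted at boundary; u is determined up to an additive constant); weak form: ∫_0^1/2 u'v' dx = ∫_0^1/2 (2*cos(8*π*x) - 4) v dx + 2·v(0) for all v ∈ V.

Multiply both sides by a test function v and integrate from 0 to 1/2:
  ∫_0^1/2 −u''(x) v(x) dx = ∫_0^1/2 f(x) v(x) dx.
Integrate the LHS by parts once:
  ∫_0^1/2 −u'' v dx = −[u'(x) v(x)]_0^1/2 + ∫_0^1/2 u'(x) v'(x) dx.
Thus ∫_0^1/2 u'(x) v'(x) dx = ∫_0^1/2 f(x) v(x) dx + [u'(x) v(x)]_0^1/2.
Choose V so that boundary terms are either known or forced to vanish.
u has inhomogeneous Neumann u'(0) = -2, u'(1/2) = 0. [u' v]_0^1/2 = (0)·v(1/2) − (-2)·v(0) = 2·v(0). Take V = H^1(0, 1/2); boundary term becomes part of RHS.
Weak formulation: find u (satisfying any essential BC) such that ∫_0^1/2 u'(x) v'(x) dx = ∫_0^1/2 f v dx + 2·v(0) for all v ∈ V (Neumann data are natural BCs: they enter the RHS as boundary terms).
Substituting f(x) = 2*cos(8*π*x) - 4, the right-hand side is ∫_0^1/2 (2*cos(8*π*x) - 4) v dx + 2·v(0).
Compatibility check (pure Neumann): taking v ≡ 1 ∈ V gives 0 = ∫_0^1/2 f dx + (0) − (-2), i.e. ∫_0^1/2 f dx must equal u'(0) − u'(1/2) = -2. Indeed ∫_0^1/2 (2*cos(8*π*x) - 4) dx = -2, so the data are compatible. The solution is then unique only up to an additive constant (fix it e.g. by requiring ∫_0^1/2 u dx = 0).


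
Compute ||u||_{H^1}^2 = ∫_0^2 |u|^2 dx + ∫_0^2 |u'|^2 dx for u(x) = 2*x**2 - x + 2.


||u||_{H^1}^2 = 934/15

The H^1 norm (squared) on an interval (0, L) is
  ||u||_{H^1}^2 = ∫_0^L u(x)^2 dx + ∫_0^L u'(x)^2 dx.
Compute u'(x) = 4*x - 1.
Then u(x)^2 = 4*x**4 - 4*x**3 + 9*x**2 - 4*x + 4 and u'(x)^2 = 16*x**2 - 8*x + 1.
Integrate each monomial from 0 to 2 using ∫_0^2 c·x^n dx = c·2^(n+1)/(n+1):
  ∫_0^2 u(x)^2 dx = ∫_0^2 (4*x^4 - 4*x^3 + 9*x^2 - 4*x + 4) dx. Term by term:
    ∫_0^2 4*x^4 dx = 128/5;  ∫_0^2 -4*x^3 dx = -16;  ∫_0^2 9*x^2 dx = 24;
    ∫_0^2 -4*x dx = -8;  ∫_0^2 4 dx = 8.
  Sum: 128/5 − 16 + 24 − 8 + 8 = 168/5.
  ∫_0^2 u'(x)^2 dx = ∫_0^2 (16*x^2 - 8*x + 1) dx. Term by term:
    ∫_0^2 16*x^2 dx = 128/3;  ∫_0^2 -8*x dx = -16;  ∫_0^2 1 dx = 2.
  Sum: 128/3 − 16 + 2 = 86/3.
Adding: ||u||_{H^1}^2 = 168/5 + 86/3 = 934/15.


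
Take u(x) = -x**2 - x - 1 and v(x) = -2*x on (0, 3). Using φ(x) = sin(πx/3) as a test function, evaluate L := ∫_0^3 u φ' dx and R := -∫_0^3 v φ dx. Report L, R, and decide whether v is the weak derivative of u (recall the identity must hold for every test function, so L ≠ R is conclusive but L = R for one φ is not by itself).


LHS = 24/π, RHS = 18/π. No, v is not the weak derivative of u.

u(x) = -x**2 - x - 1, classical derivative u'(x) = -2*x - 1.
φ(x) = sin(πx/3), so φ'(x) = π*cos(π*x/3)/3.
Note φ(0) = φ(3) = 0, so the boundary term u·φ vanishes.
LHS = ∫_0^3 u(x) φ'(x) dx = ∫_0^3 (-π*x^2*cos(π*x/3)/3 - π*x*cos(π*x/3)/3 - π*cos(π*x/3)/3) dx. Term by term:
  ∫_0^3 -π*cos(π*x/3)/3 dx = 0;  ∫_0^3 -π*x*cos(π*x/3)/3 dx = 6/π;  ∫_0^3 -π*x^2*cos(π*x/3)/3 dx = 18/π.
Sum: 0 + 6/π + 18/π = 24/π.
So LHS = 24/π.
∫_0^3 v(x) φ(x) dx = ∫_0^3 (-2*x*sin(π*x/3)) dx. Term by term:
  ∫_0^3 -2*x*sin(π*x/3) dx = -18/π.
So RHS = -∫_0^3 v(x) φ(x) dx = 18/π.
LHS − RHS = 6/π ≠ 0, so the identity fails.
(For a valid weak derivative the identity must hold for EVERY test function, in particular this one. The failure shows v is NOT the weak derivative of u.)
Correct weak derivative would be u'(x) = -2*x - 1.


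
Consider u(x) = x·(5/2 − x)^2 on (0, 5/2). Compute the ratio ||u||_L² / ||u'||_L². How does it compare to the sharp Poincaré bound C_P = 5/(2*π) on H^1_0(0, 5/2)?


||u||_L² / ||u'||_L² = 5*sqrt(14)/28 < C_P = 5/(2*π).

u(x) = x·(5/2 − x)^2, so u'(x) = (2*x - 5)*(6*x - 5)/4.
u(x) = x·(5/2 − x)^2 vanishes at x = 0 and x = 5/2, so u ∈ H^1_0(0, 5/2). Differentiate via the product rule and integrate the resulting polynomials term by term.
  ∫_0^5/2 u² dx = ∫_0^5/2 (x^6 - 10*x^5 + 75*x^4/2 - 125*x^3/2 + 625*x^2/16) dx. Term by term:
    ∫_0^5/2 x^6 dx = 78125/896;  ∫_0^5/2 -10*x^5 dx = -78125/192;  ∫_0^5/2 75*x^4/2 dx = 46875/64;
    ∫_0^5/2 -125*x^3/2 dx = -78125/128;  ∫_0^5/2 625*x^2/16 dx = 78125/384.
  Sum: 78125/896 − 78125/192 + 46875/64 − 78125/128 + 78125/384 = 15625/2688.
  ∫_0^5/2 (u')² dx = ∫_0^5/2 (9*x^4 - 60*x^3 + 275*x^2/2 - 125*x + 625/16) dx. Term by term:
    ∫_0^5/2 9*x^4 dx = 5625/32;  ∫_0^5/2 -60*x^3 dx = -9375/16;  ∫_0^5/2 275*x^2/2 dx = 34375/48;
    ∫_0^5/2 -125*x dx = -3125/8;  ∫_0^5/2 625/16 dx = 3125/32.
  Sum: 5625/32 − 9375/16 + 34375/48 − 3125/8 + 3125/32 = 625/48.
∫_0^5/2 u² dx = 15625/2688, so ||u||_L² = 125*sqrt(42)/336.
∫_0^5/2 (u')² dx = 625/48, so ||u'||_L² = 25*sqrt(3)/12.
Ratio ||u||_L² / ||u'||_L² = 5*sqrt(14)/28.
Sharp Poincaré constant on H^1_0(0, 5/2) is C_P = L/π = 5/(2*π), achieved by sin(2*π/5·x).
A polynomial bump cannot attain the sharp Poincaré constant (only the first sine eigenfunction does), so the ratio is strictly less than C_P, consistent with ||u||_L² ≤ C_P ||u'||_L².


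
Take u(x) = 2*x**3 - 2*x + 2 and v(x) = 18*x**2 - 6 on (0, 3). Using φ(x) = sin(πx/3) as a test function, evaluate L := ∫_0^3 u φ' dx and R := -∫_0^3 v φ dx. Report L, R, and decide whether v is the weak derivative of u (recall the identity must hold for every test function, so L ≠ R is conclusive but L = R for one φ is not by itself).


LHS = -150/π + 648/π^3, RHS = -450/π + 1944/π^3. No, v is not the weak derivative of u.

u(x) = 2*x**3 - 2*x + 2, classical derivative u'(x) = 6*x**2 - 2.
φ(x) = sin(πx/3), so φ'(x) = π*cos(π*x/3)/3.
Note φ(0) = φ(3) = 0, so the boundary term u·φ vanishes.
LHS = ∫_0^3 u(x) φ'(x) dx = ∫_0^3 (2*π*x^3*cos(π*x/3)/3 - 2*π*x*cos(π*x/3)/3 + 2*π*cos(π*x/3)/3) dx. Term by term:
  ∫_0^3 2*π*cos(π*x/3)/3 dx = 0;  ∫_0^3 -2*π*x*cos(π*x/3)/3 dx = 12/π;  ∫_0^3 2*π*x^3*cos(π*x/3)/3 dx = -162/π + 648/π^3.
Sum: 0 + 12/π + -162/π + 648/π^3 = -150/π + 648/π^3.
So LHS = -150/π + 648/π^3.
∫_0^3 v(x) φ(x) dx = ∫_0^3 (18*x^2*sin(π*x/3) - 6*sin(π*x/3)) dx. Term by term:
  ∫_0^3 -6*sin(π*x/3) dx = -36/π;  ∫_0^3 18*x^2*sin(π*x/3) dx = -1944/π^3 + 486/π.
Sum: -36/π + -1944/π^3 + 486/π = -1944/π^3 + 450/π.
So RHS = -∫_0^3 v(x) φ(x) dx = -450/π + 1944/π^3.
LHS − RHS = -1296/π^3 + 300/π ≠ 0, so the identity fails.
(For a valid weak derivative the identity must hold for EVERY test function, in particular this one. The failure shows v is NOT the weak derivative of u.)
Correct weak derivative would be u'(x) = 6*x**2 - 2.


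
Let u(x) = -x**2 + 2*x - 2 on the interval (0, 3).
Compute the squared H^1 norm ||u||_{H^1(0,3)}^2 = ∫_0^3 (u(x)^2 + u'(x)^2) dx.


||u||_{H^1}^2 = 138/5

The H^1 norm (squared) on an interval (0, L) is
  ||u||_{H^1}^2 = ∫_0^L u(x)^2 dx + ∫_0^L u'(x)^2 dx.
Compute u'(x) = 2 - 2*x.
Then u(x)^2 = x**4 - 4*x**3 + 8*x**2 - 8*x + 4 and u'(x)^2 = 4*x**2 - 8*x + 4.
Integrate each monomial from 0 to 3 using ∫_0^3 c·x^n dx = c·3^(n+1)/(n+1):
  ∫_0^3 u(x)^2 dx = ∫_0^3 (x^4 - 4*x^3 + 8*x^2 - 8*x + 4) dx. Term by term:
    ∫_0^3 x^4 dx = 243/5;  ∫_0^3 -4*x^3 dx = -81;  ∫_0^3 8*x^2 dx = 72;
    ∫_0^3 -8*x dx = -36;  ∫_0^3 4 dx = 12.
  Sum: 243/5 − 81 + 72 − 36 + 12 = 78/5.
  ∫_0^3 u'(x)^2 dx = ∫_0^3 (4*x^2 - 8*x + 4) dx. Term by term:
    ∫_0^3 4*x^2 dx = 36;  ∫_0^3 -8*x dx = -36;  ∫_0^3 4 dx = 12.
  Sum: 36 − 36 + 12 = 12.
Adding: ||u||_{H^1}^2 = 78/5 + 12 = 138/5.


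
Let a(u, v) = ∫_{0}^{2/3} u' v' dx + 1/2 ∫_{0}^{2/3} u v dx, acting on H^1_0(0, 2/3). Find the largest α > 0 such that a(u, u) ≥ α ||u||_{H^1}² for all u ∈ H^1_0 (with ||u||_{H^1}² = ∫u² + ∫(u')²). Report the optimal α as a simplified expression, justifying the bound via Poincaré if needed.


α = (2 + 9*π^2)/(4 + 9*π^2)

Coercivity of a(·,·) on H^1_0(0, 2/3) means a(u, u) ≥ α ||u||_{H^1}² for every u ∈ H^1_0.
The interval has length L = 2/3, and Poincaré/coercivity depend only on L. Here a(u, u) = ∫(u')² + (1/2)·∫u².
Here 0 < c = 1/2 < 1. The condition a(u,u) ≥ α||u||_{H^1}² reads (1−α)∫(u')² ≥ (α−c)∫u². Any admissible α is ≤ 1 (rapidly oscillating u have ∫u²/∫(u')² → 0), and α = 1 would force 0 ≥ (1−c)∫u², impossible since c < 1; so 1−α > 0. By the sharp Poincaré inequality on H^1_0 of an interval of length L, ∫(u')² ≥ (π/L)²∫u² with equality for the first sine mode sin(π(x−x₀)/L) (x₀ the left endpoint), so the inequality holds for all u iff (1−α)(π/L)² ≥ α − c, i.e. α ≤ ((π/L)² + c)/((π/L)² + 1) = (1 + c(L/π)²)/(1 + (L/π)²). With (π/L)² = 9*π^2/4 and c = 1/2, the largest admissible constant is α = ((π/L)² + c)/((π/L)² + 1).
Simplifying, α = (2 + 9*π^2)/(4 + 9*π^2).


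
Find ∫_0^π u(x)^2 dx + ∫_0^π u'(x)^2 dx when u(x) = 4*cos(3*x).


||u||_{H^1(0,π)}^2 = 80*π

u'(x) = -12*sin(3*x).
Expand u² and (u')² and integrate term by term on (0, π), using: for integers n ≥ 1, ∫_0^π sin²(nx) dx = ∫_0^π cos²(nx) dx = π/2; for n ≠ n', ∫_0^π sin(nx)sin(n'x) dx = ∫_0^π cos(nx)cos(n'x) dx = 0; and by product-to-sum, ∫_0^π sin(nx)cos(n'x) dx = ½∫_0^π [sin((n+n')x) + sin((n−n')x)] dx, which is 0 when n+n' is even and 2n/(n²−n'²) when n+n' is odd (it need not vanish on (0, π)).
  u² squared terms: (4)²·∫cos(3x)² dx = 16·π/2 = 8*π.
  So ∫_0^π u² dx = 8*π.
  (u')² squared terms: (-12)²·∫sin(3x)² dx = 144·π/2 = 72*π.
  So ∫_0^π (u')² dx = 72*π.
||u||_{H^1}^2 = (8*π) + (72*π) = 80*π.


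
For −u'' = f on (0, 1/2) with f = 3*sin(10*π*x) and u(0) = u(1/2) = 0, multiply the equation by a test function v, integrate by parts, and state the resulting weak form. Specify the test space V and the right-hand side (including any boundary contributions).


V = H^1_0(0, 1/2) (so v(0) = v(1/2) = 0); weak form: ∫_0^1/2 u'v' dx = ∫_0^1/2 (3*sin(10*π*x)) v dx for all v ∈ V.

Multiply both sides by a test function v and integrate from 0 to 1/2:
  ∫_0^1/2 −u''(x) v(x) dx = ∫_0^1/2 f(x) v(x) dx.
Integrate the LHS by parts once:
  ∫_0^1/2 −u'' v dx = −[u'(x) v(x)]_0^1/2 + ∫_0^1/2 u'(x) v'(x) dx.
Thus ∫_0^1/2 u'(x) v'(x) dx = ∫_0^1/2 f(x) v(x) dx + [u'(x) v(x)]_0^1/2.
Choose V so that boundary terms are either known or forced to vanish.
u is Dirichlet: u(0) = u(1/2) = 0. Let V = H^1_0(0, 1/2); then v(0) = v(1/2) = 0, and [u' v]_0^1/2 = 0.
Weak formulation: find u (satisfying any essential BC) such that ∫_0^1/2 u'(x) v'(x) dx = ∫_0^1/2 f v dx for all v ∈ V.
Substituting f(x) = 3*sin(10*π*x), the right-hand side is ∫_0^1/2 (3*sin(10*π*x)) v dx.


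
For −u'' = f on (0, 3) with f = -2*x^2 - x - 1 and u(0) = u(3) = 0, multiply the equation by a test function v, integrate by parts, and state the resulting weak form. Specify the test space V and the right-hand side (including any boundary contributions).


V = H^1_0(0, 3) (so v(0) = v(3) = 0); weak form: ∫_0^3 u'v' dx = ∫_0^3 (-2*x^2 - x - 1) v dx for all v ∈ V.

Multiply both sides by a test function v and integrate from 0 to 3:
  ∫_0^3 −u''(x) v(x) dx = ∫_0^3 f(x) v(x) dx.
Integrate the LHS by parts once:
  ∫_0^3 −u'' v dx = −[u'(x) v(x)]_0^3 + ∫_0^3 u'(x) v'(x) dx.
Thus ∫_0^3 u'(x) v'(x) dx = ∫_0^3 f(x) v(x) dx + [u'(x) v(x)]_0^3.
Choose V so that boundary terms are either known or forced to vanish.
u is Dirichlet: u(0) = u(3) = 0. Let V = H^1_0(0, 3); then v(0) = v(3) = 0, and [u' v]_0^3 = 0.
Weak formulation: find u (satisfying any essential BC) such that ∫_0^3 u'(x) v'(x) dx = ∫_0^3 f v dx for all v ∈ V.
Substituting f(x) = -2*x^2 - x - 1, the right-hand side is ∫_0^3 (-2*x^2 - x - 1) v dx.


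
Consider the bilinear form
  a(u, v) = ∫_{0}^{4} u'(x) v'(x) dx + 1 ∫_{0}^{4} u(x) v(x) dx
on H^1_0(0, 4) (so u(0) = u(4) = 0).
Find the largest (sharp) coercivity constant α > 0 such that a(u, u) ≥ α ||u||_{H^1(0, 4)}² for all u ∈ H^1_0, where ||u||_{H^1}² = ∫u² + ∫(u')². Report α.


α = 1

Coercivity of a(·,·) on H^1_0(0, 4) means a(u, u) ≥ α ||u||_{H^1}² for every u ∈ H^1_0.
The interval has length L = 4, and Poincaré/coercivity depend only on L. Here a(u, u) = ∫(u')² + (1)·∫u².
Here c = 1 ≥ 1, so a(u,u) = ∫(u')² + c∫u² ≥ ∫(u')² + ∫u² = ||u||_{H^1}², i.e. α = 1 works. No larger α is possible: a(u,u) ≥ α||u||_{H^1}² means (1−α)∫(u')² ≥ (α−c)∫u², and for the modes u_n = sin(nπ(x−x₀)/L) (x₀ the left endpoint) one has ∫u_n²/∫(u_n')² = (L/(nπ))² → 0, so a(u_n,u_n)/||u_n||_{H^1}² → 1. Hence the optimal constant is α = 1.
Therefore α = 1.


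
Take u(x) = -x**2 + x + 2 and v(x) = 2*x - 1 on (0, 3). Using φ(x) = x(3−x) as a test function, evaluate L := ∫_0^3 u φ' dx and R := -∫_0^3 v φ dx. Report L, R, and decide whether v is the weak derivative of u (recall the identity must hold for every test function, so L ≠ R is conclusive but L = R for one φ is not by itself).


LHS = 9, RHS = -9. No, v is not the weak derivative of u.

u(x) = -x**2 + x + 2, classical derivative u'(x) = 1 - 2*x.
φ(x) = x(3−x), so φ'(x) = 3 - 2*x.
Note φ(0) = φ(3) = 0, so the boundary term u·φ vanishes.
LHS = ∫_0^3 u(x) φ'(x) dx = ∫_0^3 (2*x^3 - 5*x^2 - x + 6) dx. Term by term:
  ∫_0^3 2*x^3 dx = 81/2;  ∫_0^3 -5*x^2 dx = -45;  ∫_0^3 -x dx = -9/2;
  ∫_0^3 6 dx = 18.
Sum: 81/2 − 45 − 9/2 + 18 = 9.
So LHS = 9.
∫_0^3 v(x) φ(x) dx = ∫_0^3 (-2*x^3 + 7*x^2 - 3*x) dx. Term by term:
  ∫_0^3 -2*x^3 dx = -81/2;  ∫_0^3 7*x^2 dx = 63;  ∫_0^3 -3*x dx = -27/2.
Sum: -81/2 + 63 − 27/2 = 9.
So RHS = -∫_0^3 v(x) φ(x) dx = -9.
LHS − RHS = 18 ≠ 0, so the identity fails.
(For a valid weak derivative the identity must hold for EVERY test function, in particular this one. The failure shows v is NOT the weak derivative of u.)
Correct weak derivative would be u'(x) = 1 - 2*x.
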